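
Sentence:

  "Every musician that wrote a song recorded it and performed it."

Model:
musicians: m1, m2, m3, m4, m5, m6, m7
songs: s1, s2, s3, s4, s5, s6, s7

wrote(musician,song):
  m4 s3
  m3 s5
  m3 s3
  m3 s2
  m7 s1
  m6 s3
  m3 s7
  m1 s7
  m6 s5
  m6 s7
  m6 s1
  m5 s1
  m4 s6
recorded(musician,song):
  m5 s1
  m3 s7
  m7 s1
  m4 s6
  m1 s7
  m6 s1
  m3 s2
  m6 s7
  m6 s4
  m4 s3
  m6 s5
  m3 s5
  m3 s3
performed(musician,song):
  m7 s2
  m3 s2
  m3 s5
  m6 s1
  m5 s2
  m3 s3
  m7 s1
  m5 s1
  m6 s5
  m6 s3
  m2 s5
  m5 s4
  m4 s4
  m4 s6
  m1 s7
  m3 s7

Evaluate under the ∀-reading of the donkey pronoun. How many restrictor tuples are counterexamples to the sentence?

"it" takes "a song" as antecedent — a donkey pronoun bound across the clause boundary.
Strong reading: for every (m,s) with wrote(m,s), recorded(m,s) ∧ performed(m,s).
Restrictor pairs: (m1,s7) ✓  (m3,s2) ✓  (m3,s3) ✓  (m3,s5) ✓  (m3,s7) ✓  (m4,s3) ✗  (m4,s6) ✓  (m5,s1) ✓  (m6,s1) ✓  (m6,s3) ✗  (m6,s5) ✓  (m6,s7) ✗  (m7,s1) ✓
Counterexamples (restrictor pairs failing the scope): 3.

3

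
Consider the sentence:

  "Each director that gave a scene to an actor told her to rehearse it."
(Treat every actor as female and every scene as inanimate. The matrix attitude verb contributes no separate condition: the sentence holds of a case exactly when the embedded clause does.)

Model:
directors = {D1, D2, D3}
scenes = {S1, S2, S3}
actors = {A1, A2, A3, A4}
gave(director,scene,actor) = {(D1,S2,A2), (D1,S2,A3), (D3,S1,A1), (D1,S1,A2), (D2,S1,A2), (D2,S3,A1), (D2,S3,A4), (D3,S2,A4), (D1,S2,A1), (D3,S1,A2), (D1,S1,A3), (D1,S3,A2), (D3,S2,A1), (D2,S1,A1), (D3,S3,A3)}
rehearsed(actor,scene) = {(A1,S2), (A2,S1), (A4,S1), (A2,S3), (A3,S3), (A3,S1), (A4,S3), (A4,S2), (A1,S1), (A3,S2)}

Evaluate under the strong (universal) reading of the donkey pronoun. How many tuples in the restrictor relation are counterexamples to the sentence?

2

"her" takes "an actor" as antecedent and "it" takes "a scene"; both are donkey pronouns co-varying with the restrictor.
Strong reading: for every (d,s,a) with gave(d,s,a), rehearsed(a,s).
Restrictor triples: (D1,S1,A2)→rehearsed(A2,S1) ✓  (D1,S1,A3)→rehearsed(A3,S1) ✓  (D1,S2,A1)→rehearsed(A1,S2) ✓  (D1,S2,A2)→rehearsed(A2,S2) ✗  (D1,S2,A3)→rehearsed(A3,S2) ✓  (D1,S3,A2)→rehearsed(A2,S3) ✓  (D2,S1,A1)→rehearsed(A1,S1) ✓  (D2,S1,A2)→rehearsed(A2,S1) ✓  (D2,S3,A1)→rehearsed(A1,S3) ✗  (D2,S3,A4)→rehearsed(A4,S3) ✓  (D3,S1,A1)→rehearsed(A1,S1) ✓  (D3,S1,A2)→rehearsed(A2,S1) ✓  (D3,S2,A1)→rehearsed(A1,S2) ✓  (D3,S2,A4)→rehearsed(A4,S2) ✓  (D3,S3,A3)→rehearsed(A3,S3) ✓
Counterexamples (restrictor triples failing the scope): 2.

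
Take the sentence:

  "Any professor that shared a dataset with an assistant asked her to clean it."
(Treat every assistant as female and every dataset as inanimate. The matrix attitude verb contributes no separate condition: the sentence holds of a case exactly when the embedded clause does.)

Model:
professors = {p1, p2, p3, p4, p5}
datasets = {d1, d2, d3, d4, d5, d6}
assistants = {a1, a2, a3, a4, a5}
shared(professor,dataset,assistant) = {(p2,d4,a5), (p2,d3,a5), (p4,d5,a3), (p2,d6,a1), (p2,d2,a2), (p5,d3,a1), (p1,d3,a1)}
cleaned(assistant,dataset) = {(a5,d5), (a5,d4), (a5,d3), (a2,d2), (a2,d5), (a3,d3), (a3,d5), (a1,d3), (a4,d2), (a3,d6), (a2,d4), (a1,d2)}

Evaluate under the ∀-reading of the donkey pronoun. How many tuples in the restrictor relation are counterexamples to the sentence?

"her" takes "an assistant" as antecedent and "it" takes "a dataset"; both are donkey pronouns co-varying with the restrictor.
Strong reading: for every (p,d,a) with shared(p,d,a), cleaned(a,d).
Restrictor triples: (p1,d3,a1)→cleaned(a1,d3) ✓  (p2,d2,a2)→cleaned(a2,d2) ✓  (p2,d3,a5)→cleaned(a5,d3) ✓  (p2,d4,a5)→cleaned(a5,d4) ✓  (p2,d6,a1)→cleaned(a1,d6) ✗  (p4,d5,a3)→cleaned(a3,d5) ✓  (p5,d3,a1)→cleaned(a1,d3) ✓
Counterexamples (restrictor triples failing the scope): 1.

1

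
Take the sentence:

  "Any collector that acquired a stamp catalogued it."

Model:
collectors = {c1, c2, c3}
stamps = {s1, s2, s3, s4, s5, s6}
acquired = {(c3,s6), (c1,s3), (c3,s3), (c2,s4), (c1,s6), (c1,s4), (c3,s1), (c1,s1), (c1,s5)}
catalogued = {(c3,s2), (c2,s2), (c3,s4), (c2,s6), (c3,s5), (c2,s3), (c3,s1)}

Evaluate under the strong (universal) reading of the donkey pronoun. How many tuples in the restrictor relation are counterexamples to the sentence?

8

"it" takes "a stamp" as antecedent — a donkey pronoun bound across the clause boundary.
Strong reading: for every (c,s) with acquired(c,s), catalogued(c,s).
Restrictor pairs: (c1,s1) ✗  (c1,s3) ✗  (c1,s4) ✗  (c1,s5) ✗  (c1,s6) ✗  (c2,s4) ✗  (c3,s1) ✓  (c3,s3) ✗  (c3,s6) ✗
Counterexamples (restrictor pairs failing the scope): 8.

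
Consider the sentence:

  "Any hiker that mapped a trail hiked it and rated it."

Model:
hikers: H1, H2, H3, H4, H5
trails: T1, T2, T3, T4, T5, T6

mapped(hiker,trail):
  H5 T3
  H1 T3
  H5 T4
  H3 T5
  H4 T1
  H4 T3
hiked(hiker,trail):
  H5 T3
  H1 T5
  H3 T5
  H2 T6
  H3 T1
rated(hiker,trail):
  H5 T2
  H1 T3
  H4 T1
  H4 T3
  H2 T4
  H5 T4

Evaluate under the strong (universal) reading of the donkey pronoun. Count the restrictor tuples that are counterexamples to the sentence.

6

"it" takes "a trail" as antecedent — a donkey pronoun bound across the clause boundary.
Strong reading: for every (h,t) with mapped(h,t), hiked(h,t) ∧ rated(h,t).
Restrictor pairs: (H1,T3) ✗  (H3,T5) ✗  (H4,T1) ✗  (H4,T3) ✗  (H5,T3) ✗  (H5,T4) ✗
Counterexamples (restrictor pairs failing the scope): 6.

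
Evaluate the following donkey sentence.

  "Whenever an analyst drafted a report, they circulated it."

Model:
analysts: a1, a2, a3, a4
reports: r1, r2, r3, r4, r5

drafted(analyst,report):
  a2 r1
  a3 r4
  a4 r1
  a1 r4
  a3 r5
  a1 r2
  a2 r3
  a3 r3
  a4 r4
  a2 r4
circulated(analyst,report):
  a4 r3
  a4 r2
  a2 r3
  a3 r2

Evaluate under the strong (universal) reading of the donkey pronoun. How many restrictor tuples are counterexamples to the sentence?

9

"it" takes "a report" as antecedent — a donkey pronoun bound across the clause boundary.
Strong reading: for every (a,r) with drafted(a,r), circulated(a,r).
Restrictor pairs: (a1,r2) ✗  (a1,r4) ✗  (a2,r1) ✗  (a2,r3) ✓  (a2,r4) ✗  (a3,r3) ✗  (a3,r4) ✗  (a3,r5) ✗  (a4,r1) ✗  (a4,r4) ✗
Counterexamples (restrictor pairs failing the scope): 9.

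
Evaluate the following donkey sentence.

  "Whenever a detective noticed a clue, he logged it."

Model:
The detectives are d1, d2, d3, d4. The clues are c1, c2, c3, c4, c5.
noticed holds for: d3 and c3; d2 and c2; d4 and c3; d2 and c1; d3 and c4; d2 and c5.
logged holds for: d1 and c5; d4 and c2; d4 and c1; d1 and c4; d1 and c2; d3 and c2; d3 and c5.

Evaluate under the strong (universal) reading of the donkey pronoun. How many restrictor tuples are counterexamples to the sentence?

"it" takes "a clue" as antecedent — a donkey pronoun bound across the clause boundary.
Strong reading: for every (d,c) with noticed(d,c), logged(d,c).
Restrictor pairs: (d2,c1) ✗  (d2,c2) ✗  (d2,c5) ✗  (d3,c3) ✗  (d3,c4) ✗  (d4,c3) ✗
Counterexamples (restrictor pairs failing the scope): 6.

6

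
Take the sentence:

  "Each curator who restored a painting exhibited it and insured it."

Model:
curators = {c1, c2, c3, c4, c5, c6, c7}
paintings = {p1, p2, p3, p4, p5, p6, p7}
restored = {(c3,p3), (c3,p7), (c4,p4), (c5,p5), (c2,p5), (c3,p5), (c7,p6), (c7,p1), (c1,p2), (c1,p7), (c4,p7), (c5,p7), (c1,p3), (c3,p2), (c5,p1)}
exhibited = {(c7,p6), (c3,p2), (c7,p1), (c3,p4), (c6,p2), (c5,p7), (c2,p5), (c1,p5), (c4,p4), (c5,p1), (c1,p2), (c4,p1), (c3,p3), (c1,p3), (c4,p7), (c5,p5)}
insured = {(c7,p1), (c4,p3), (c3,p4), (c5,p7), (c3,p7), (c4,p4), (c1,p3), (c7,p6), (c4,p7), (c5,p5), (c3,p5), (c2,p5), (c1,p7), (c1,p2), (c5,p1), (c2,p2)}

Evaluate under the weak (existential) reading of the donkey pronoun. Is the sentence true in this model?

"it" takes "a painting" as antecedent — a donkey pronoun bound across the clause boundary.
Weak reading: every curator c with some restored-painting has at least one restored-painting p such that exhibited(c,p) ∧ insured(c,p).
Per curator: c1:✓  c2:✓  c3:✗  c4:✓  c5:✓  c7:✓
c3 has no witness among its restored-paintings.

False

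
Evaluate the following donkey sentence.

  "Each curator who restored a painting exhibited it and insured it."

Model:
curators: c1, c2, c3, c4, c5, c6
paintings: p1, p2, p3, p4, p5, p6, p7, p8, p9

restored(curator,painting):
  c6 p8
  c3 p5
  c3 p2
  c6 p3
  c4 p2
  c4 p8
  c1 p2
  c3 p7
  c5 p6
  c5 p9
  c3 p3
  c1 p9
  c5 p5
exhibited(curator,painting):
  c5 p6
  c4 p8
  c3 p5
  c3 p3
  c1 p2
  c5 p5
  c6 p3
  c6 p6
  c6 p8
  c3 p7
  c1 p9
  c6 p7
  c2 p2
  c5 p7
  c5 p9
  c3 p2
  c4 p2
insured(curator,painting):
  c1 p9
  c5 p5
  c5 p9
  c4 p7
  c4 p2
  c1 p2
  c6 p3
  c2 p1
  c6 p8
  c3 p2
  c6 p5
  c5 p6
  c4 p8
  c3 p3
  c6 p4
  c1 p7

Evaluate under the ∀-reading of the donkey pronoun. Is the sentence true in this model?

"it" takes "a painting" as antecedent — a donkey pronoun bound across the clause boundary.
Strong reading: for every (c,p) with restored(c,p), exhibited(c,p) ∧ insured(c,p).
Restrictor pairs: (c1,p2) ✓  (c1,p9) ✓  (c3,p2) ✓  (c3,p3) ✓  (c3,p5) ✗  (c3,p7) ✗  (c4,p2) ✓  (c4,p8) ✓  (c5,p5) ✓  (c5,p6) ✓  (c5,p9) ✓  (c6,p3) ✓  (c6,p8) ✓
Counterexample: (c3,p5) is in restored but fails the scope.

False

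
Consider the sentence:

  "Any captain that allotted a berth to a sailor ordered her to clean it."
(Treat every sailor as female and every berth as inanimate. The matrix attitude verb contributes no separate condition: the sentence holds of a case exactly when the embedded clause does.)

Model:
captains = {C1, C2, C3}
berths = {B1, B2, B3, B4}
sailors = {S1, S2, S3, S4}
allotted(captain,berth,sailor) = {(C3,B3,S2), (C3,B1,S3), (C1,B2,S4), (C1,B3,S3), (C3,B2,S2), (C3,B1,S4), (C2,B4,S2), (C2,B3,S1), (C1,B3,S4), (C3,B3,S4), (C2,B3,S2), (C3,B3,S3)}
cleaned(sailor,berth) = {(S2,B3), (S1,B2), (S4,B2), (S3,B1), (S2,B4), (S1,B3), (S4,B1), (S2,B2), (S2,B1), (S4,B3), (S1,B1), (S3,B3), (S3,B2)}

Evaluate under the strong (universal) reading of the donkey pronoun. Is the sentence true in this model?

"her" takes "a sailor" as antecedent and "it" takes "a berth"; both are donkey pronouns co-varying with the restrictor.
Strong reading: for every (c,b,s) with allotted(c,b,s), cleaned(s,b).
Restrictor triples: (C1,B2,S4)→cleaned(S4,B2) ✓  (C1,B3,S3)→cleaned(S3,B3) ✓  (C1,B3,S4)→cleaned(S4,B3) ✓  (C2,B3,S1)→cleaned(S1,B3) ✓  (C2,B3,S2)→cleaned(S2,B3) ✓  (C2,B4,S2)→cleaned(S2,B4) ✓  (C3,B1,S3)→cleaned(S3,B1) ✓  (C3,B1,S4)→cleaned(S4,B1) ✓  (C3,B2,S2)→cleaned(S2,B2) ✓  (C3,B3,S2)→cleaned(S2,B3) ✓  (C3,B3,S3)→cleaned(S3,B3) ✓  (C3,B3,S4)→cleaned(S4,B3) ✓
Every restrictor triple satisfies the scope.

True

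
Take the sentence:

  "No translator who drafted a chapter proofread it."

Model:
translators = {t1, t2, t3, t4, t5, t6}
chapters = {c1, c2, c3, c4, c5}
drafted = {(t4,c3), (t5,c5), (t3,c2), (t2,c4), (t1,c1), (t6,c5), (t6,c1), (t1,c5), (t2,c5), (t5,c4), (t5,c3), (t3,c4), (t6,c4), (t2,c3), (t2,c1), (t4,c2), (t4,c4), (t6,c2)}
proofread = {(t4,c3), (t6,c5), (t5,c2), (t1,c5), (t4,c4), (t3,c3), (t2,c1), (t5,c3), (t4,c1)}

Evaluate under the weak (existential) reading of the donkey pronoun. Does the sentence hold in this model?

"it" takes "a chapter" as antecedent — a donkey pronoun bound across the clause boundary.
Truth condition: for no (t,c) with drafted(t,c) does proofread(t,c) hold.
Restrictor pairs — does the scope hold? (t1,c1):fails  (t1,c5):holds  (t2,c1):holds  (t2,c3):fails  (t2,c4):fails  (t2,c5):fails  (t3,c2):fails  (t3,c4):fails  (t4,c2):fails  (t4,c3):holds  (t4,c4):holds  (t5,c3):holds  (t5,c4):fails  (t5,c5):fails  (t6,c1):fails  (t6,c2):fails  (t6,c4):fails  (t6,c5):holds
Scope holds for 6 pair(s), so the sentence is false.

False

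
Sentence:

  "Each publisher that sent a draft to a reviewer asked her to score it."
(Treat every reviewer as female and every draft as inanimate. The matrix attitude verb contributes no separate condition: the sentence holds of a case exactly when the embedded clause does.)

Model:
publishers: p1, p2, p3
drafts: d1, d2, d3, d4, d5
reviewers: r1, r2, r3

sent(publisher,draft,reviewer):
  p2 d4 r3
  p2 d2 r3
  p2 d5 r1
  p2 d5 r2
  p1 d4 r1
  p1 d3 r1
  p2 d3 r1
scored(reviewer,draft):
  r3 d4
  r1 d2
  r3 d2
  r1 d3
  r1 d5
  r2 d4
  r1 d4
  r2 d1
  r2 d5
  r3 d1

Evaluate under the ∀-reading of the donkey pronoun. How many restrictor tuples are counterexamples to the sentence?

"her" takes "a reviewer" as antecedent and "it" takes "a draft"; both are donkey pronouns co-varying with the restrictor.
Strong reading: for every (p,d,r) with sent(p,d,r), scored(r,d).
Restrictor triples: (p1,d3,r1)→scored(r1,d3) ✓  (p1,d4,r1)→scored(r1,d4) ✓  (p2,d2,r3)→scored(r3,d2) ✓  (p2,d3,r1)→scored(r1,d3) ✓  (p2,d4,r3)→scored(r3,d4) ✓  (p2,d5,r1)→scored(r1,d5) ✓  (p2,d5,r2)→scored(r2,d5) ✓
Counterexamples (restrictor triples failing the scope): 0.

0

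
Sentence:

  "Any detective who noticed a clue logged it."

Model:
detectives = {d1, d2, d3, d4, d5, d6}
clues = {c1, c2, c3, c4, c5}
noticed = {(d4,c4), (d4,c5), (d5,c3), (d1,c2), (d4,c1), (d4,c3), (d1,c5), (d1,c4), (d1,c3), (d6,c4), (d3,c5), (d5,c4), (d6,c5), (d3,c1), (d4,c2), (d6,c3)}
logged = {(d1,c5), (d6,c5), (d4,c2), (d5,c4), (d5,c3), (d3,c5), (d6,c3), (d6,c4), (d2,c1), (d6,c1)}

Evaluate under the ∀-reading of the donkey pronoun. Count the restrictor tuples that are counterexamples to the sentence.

8

"it" takes "a clue" as antecedent — a donkey pronoun bound across the clause boundary.
Strong reading: for every (d,c) with noticed(d,c), logged(d,c).
Restrictor pairs: (d1,c2) ✗  (d1,c3) ✗  (d1,c4) ✗  (d1,c5) ✓  (d3,c1) ✗  (d3,c5) ✓  (d4,c1) ✗  (d4,c2) ✓  (d4,c3) ✗  (d4,c4) ✗  (d4,c5) ✗  (d5,c3) ✓  (d5,c4) ✓  (d6,c3) ✓  (d6,c4) ✓  (d6,c5) ✓
Counterexamples (restrictor pairs failing the scope): 8.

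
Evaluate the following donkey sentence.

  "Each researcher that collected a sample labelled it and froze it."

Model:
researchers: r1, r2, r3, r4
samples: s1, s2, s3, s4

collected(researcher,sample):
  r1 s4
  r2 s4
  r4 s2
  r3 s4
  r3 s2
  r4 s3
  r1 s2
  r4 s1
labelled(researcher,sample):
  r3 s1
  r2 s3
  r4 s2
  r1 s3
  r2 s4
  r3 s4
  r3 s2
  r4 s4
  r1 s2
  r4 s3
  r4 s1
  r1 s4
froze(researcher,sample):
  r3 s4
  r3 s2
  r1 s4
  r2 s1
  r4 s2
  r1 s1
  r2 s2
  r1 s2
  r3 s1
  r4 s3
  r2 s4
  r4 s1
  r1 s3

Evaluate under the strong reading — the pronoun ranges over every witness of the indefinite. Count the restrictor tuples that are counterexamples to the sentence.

0

"it" takes "a sample" as antecedent — a donkey pronoun bound across the clause boundary.
Strong reading: for every (r,s) with collected(r,s), labelled(r,s) ∧ froze(r,s).
Restrictor pairs: (r1,s2) ✓  (r1,s4) ✓  (r2,s4) ✓  (r3,s2) ✓  (r3,s4) ✓  (r4,s1) ✓  (r4,s2) ✓  (r4,s3) ✓
Counterexamples (restrictor pairs failing the scope): 0.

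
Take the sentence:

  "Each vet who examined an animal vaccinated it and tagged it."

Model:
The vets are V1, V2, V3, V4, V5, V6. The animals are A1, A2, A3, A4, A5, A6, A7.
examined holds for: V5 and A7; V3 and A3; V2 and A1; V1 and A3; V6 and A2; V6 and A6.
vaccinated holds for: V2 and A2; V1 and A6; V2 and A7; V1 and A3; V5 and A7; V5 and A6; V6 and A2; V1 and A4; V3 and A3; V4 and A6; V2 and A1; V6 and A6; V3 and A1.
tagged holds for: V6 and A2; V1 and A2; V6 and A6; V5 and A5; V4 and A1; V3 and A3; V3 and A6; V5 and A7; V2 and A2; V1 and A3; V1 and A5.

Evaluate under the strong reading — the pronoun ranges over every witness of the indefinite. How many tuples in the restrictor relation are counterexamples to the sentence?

1

"it" takes "an animal" as antecedent — a donkey pronoun bound across the clause boundary.
Strong reading: for every (v,a) with examined(v,a), vaccinated(v,a) ∧ tagged(v,a).
Restrictor pairs: (V1,A3) ✓  (V2,A1) ✗  (V3,A3) ✓  (V5,A7) ✓  (V6,A2) ✓  (V6,A6) ✓
Counterexamples (restrictor pairs failing the scope): 1.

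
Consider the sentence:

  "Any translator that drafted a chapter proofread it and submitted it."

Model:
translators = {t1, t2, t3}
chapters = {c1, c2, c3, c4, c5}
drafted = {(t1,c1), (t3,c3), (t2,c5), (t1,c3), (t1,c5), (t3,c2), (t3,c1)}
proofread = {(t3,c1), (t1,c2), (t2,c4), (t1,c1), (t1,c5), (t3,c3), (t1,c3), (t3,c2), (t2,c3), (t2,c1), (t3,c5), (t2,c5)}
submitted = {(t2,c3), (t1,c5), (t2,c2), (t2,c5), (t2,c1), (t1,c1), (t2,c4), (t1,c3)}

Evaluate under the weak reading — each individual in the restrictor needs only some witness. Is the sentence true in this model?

False

"it" takes "a chapter" as antecedent — a donkey pronoun bound across the clause boundary.
Weak reading: every translator t with some drafted-chapter has at least one drafted-chapter c such that proofread(t,c) ∧ submitted(t,c).
Per translator: t1:✓  t2:✓  t3:✗
t3 has no witness among its drafted-chapters.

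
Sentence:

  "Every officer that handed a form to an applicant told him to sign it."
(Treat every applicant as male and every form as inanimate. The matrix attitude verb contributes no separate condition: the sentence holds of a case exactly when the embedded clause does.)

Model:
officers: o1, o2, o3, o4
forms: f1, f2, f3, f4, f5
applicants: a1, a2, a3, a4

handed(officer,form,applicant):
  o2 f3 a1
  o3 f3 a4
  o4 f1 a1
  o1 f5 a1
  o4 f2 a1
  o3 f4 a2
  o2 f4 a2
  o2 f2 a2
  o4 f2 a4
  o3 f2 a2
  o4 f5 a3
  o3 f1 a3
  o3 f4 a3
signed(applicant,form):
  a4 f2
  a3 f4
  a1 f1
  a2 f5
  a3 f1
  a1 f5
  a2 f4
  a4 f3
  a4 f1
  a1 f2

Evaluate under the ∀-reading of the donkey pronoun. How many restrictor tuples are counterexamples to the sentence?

"him" takes "an applicant" as antecedent and "it" takes "a form"; both are donkey pronouns co-varying with the restrictor.
Strong reading: for every (o,f,a) with handed(o,f,a), signed(a,f).
Restrictor triples: (o1,f5,a1)→signed(a1,f5) ✓  (o2,f2,a2)→signed(a2,f2) ✗  (o2,f3,a1)→signed(a1,f3) ✗  (o2,f4,a2)→signed(a2,f4) ✓  (o3,f1,a3)→signed(a3,f1) ✓  (o3,f2,a2)→signed(a2,f2) ✗  (o3,f3,a4)→signed(a4,f3) ✓  (o3,f4,a2)→signed(a2,f4) ✓  (o3,f4,a3)→signed(a3,f4) ✓  (o4,f1,a1)→signed(a1,f1) ✓  (o4,f2,a1)→signed(a1,f2) ✓  (o4,f2,a4)→signed(a4,f2) ✓  (o4,f5,a3)→signed(a3,f5) ✗
Counterexamples (restrictor triples failing the scope): 4.

4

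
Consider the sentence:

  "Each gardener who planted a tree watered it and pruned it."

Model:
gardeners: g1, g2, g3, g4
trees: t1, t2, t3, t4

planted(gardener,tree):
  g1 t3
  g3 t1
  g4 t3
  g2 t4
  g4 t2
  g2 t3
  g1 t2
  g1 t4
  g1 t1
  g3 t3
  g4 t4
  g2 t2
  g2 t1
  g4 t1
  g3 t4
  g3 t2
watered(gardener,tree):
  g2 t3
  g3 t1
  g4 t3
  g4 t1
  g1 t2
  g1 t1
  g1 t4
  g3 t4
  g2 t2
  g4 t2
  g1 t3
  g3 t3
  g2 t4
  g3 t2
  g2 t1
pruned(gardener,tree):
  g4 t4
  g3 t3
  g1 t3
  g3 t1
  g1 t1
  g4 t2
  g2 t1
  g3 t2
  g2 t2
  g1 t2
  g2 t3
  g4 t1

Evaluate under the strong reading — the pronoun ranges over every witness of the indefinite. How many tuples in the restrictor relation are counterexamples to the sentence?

5

"it" takes "a tree" as antecedent — a donkey pronoun bound across the clause boundary.
Strong reading: for every (g,t) with planted(g,t), watered(g,t) ∧ pruned(g,t).
Restrictor pairs: (g1,t1) ✓  (g1,t2) ✓  (g1,t3) ✓  (g1,t4) ✗  (g2,t1) ✓  (g2,t2) ✓  (g2,t3) ✓  (g2,t4) ✗  (g3,t1) ✓  (g3,t2) ✓  (g3,t3) ✓  (g3,t4) ✗  (g4,t1) ✓  (g4,t2) ✓  (g4,t3) ✗  (g4,t4) ✗
Counterexamples (restrictor pairs failing the scope): 5.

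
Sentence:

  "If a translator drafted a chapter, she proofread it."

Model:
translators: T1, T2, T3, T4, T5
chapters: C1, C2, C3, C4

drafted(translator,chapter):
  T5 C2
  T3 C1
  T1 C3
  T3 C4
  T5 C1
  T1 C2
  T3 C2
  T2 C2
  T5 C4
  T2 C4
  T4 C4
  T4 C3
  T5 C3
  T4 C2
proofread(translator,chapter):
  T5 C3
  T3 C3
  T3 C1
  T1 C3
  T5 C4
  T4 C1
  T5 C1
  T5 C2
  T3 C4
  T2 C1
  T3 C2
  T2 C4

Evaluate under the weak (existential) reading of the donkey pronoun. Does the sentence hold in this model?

False

"it" takes "a chapter" as antecedent — a donkey pronoun bound across the clause boundary.
Weak reading: every translator t with some drafted-chapter has at least one drafted-chapter c such that proofread(t,c).
Per translator: T1:✓  T2:✓  T3:✓  T4:✗  T5:✓
T4 has no witness among its drafted-chapters.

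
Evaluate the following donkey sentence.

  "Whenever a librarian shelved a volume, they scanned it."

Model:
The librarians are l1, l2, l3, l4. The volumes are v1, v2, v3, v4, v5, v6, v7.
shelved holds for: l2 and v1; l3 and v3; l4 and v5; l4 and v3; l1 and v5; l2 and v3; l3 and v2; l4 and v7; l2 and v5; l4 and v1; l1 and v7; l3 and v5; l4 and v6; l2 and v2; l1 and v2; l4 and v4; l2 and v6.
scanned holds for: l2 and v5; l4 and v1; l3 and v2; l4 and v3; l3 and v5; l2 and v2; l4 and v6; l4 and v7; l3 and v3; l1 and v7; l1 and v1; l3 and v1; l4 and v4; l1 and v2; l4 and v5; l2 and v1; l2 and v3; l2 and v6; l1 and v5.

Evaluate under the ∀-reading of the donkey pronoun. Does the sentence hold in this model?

"it" takes "a volume" as antecedent — a donkey pronoun bound across the clause boundary.
Strong reading: for every (l,v) with shelved(l,v), scanned(l,v).
Restrictor pairs: (l1,v2) ✓  (l1,v5) ✓  (l1,v7) ✓  (l2,v1) ✓  (l2,v2) ✓  (l2,v3) ✓  (l2,v5) ✓  (l2,v6) ✓  (l3,v2) ✓  (l3,v3) ✓  (l3,v5) ✓  (l4,v1) ✓  (l4,v3) ✓  (l4,v4) ✓  (l4,v5) ✓  (l4,v6) ✓  (l4,v7) ✓
Every restrictor pair satisfies the scope.

True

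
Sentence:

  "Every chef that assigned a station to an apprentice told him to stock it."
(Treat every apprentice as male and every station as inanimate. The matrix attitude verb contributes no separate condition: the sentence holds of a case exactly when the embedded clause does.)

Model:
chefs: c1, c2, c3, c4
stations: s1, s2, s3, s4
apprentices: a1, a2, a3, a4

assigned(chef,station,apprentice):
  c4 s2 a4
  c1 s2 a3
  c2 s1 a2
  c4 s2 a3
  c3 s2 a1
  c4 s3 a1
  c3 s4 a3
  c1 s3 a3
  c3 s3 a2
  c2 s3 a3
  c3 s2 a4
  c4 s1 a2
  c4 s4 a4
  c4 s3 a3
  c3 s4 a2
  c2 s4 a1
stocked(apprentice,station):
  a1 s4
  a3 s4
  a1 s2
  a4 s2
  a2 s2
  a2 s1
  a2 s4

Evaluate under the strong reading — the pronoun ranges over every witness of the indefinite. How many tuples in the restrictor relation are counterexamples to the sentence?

"him" takes "an apprentice" as antecedent and "it" takes "a station"; both are donkey pronouns co-varying with the restrictor.
Strong reading: for every (c,s,a) with assigned(c,s,a), stocked(a,s).
Restrictor triples: (c1,s2,a3)→stocked(a3,s2) ✗  (c1,s3,a3)→stocked(a3,s3) ✗  (c2,s1,a2)→stocked(a2,s1) ✓  (c2,s3,a3)→stocked(a3,s3) ✗  (c2,s4,a1)→stocked(a1,s4) ✓  (c3,s2,a1)→stocked(a1,s2) ✓  (c3,s2,a4)→stocked(a4,s2) ✓  (c3,s3,a2)→stocked(a2,s3) ✗  (c3,s4,a2)→stocked(a2,s4) ✓  (c3,s4,a3)→stocked(a3,s4) ✓  (c4,s1,a2)→stocked(a2,s1) ✓  (c4,s2,a3)→stocked(a3,s2) ✗  (c4,s2,a4)→stocked(a4,s2) ✓  (c4,s3,a1)→stocked(a1,s3) ✗  (c4,s3,a3)→stocked(a3,s3) ✗  (c4,s4,a4)→stocked(a4,s4) ✗
Counterexamples (restrictor triples failing the scope): 8.

8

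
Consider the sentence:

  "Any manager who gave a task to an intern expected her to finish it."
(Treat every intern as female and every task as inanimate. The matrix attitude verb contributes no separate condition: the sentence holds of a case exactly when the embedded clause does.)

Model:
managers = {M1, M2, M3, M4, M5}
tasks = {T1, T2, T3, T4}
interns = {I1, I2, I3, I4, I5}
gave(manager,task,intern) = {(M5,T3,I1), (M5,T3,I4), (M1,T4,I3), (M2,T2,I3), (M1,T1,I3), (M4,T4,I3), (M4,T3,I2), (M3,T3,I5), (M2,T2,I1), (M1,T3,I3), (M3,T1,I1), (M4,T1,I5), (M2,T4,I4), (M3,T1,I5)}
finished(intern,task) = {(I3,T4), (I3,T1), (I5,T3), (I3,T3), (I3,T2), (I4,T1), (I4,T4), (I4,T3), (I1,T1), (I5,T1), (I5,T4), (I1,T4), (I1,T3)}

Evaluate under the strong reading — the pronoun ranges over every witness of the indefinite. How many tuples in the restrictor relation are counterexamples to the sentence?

2

"her" takes "an intern" as antecedent and "it" takes "a task"; both are donkey pronouns co-varying with the restrictor.
Strong reading: for every (m,t,i) with gave(m,t,i), finished(i,t).
Restrictor triples: (M1,T1,I3)→finished(I3,T1) ✓  (M1,T3,I3)→finished(I3,T3) ✓  (M1,T4,I3)→finished(I3,T4) ✓  (M2,T2,I1)→finished(I1,T2) ✗  (M2,T2,I3)→finished(I3,T2) ✓  (M2,T4,I4)→finished(I4,T4) ✓  (M3,T1,I1)→finished(I1,T1) ✓  (M3,T1,I5)→finished(I5,T1) ✓  (M3,T3,I5)→finished(I5,T3) ✓  (M4,T1,I5)→finished(I5,T1) ✓  (M4,T3,I2)→finished(I2,T3) ✗  (M4,T4,I3)→finished(I3,T4) ✓  (M5,T3,I1)→finished(I1,T3) ✓  (M5,T3,I4)→finished(I4,T3) ✓
Counterexamples (restrictor triples failing the scope): 2.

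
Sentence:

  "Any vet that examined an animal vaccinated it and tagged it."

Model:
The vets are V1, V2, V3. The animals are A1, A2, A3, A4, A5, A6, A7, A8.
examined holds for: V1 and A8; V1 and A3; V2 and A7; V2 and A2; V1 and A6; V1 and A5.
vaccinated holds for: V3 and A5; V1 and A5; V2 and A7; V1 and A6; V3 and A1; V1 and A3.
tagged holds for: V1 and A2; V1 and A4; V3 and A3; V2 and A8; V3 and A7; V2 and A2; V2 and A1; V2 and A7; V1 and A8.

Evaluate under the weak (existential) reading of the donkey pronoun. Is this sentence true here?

"it" takes "an animal" as antecedent — a donkey pronoun bound across the clause boundary.
Weak reading: every vet v with some examined-animal has at least one examined-animal a such that vaccinated(v,a) ∧ tagged(v,a).
Per vet: V1:✗  V2:✓
V1 has no witness among its examined-animals.

False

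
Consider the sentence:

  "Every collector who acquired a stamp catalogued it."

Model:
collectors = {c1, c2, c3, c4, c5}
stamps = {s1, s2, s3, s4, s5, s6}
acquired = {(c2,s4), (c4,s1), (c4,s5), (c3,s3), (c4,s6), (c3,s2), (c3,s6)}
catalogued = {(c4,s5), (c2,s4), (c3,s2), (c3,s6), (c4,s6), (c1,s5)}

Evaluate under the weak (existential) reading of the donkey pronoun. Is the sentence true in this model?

True

"it" takes "a stamp" as antecedent — a donkey pronoun bound across the clause boundary.
Weak reading: every collector c with some acquired-stamp has at least one acquired-stamp s such that catalogued(c,s).
Per collector: c2:✓  c3:✓  c4:✓
Every collector in the restrictor has a witness.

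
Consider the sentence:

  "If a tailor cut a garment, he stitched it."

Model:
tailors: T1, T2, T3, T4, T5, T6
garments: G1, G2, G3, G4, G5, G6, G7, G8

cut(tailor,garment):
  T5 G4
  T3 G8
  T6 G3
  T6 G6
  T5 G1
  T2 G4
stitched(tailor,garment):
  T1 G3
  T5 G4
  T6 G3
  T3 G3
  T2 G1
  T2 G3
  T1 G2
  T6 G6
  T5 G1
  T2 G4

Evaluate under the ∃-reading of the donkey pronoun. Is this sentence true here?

"it" takes "a garment" as antecedent — a donkey pronoun bound across the clause boundary.
Weak reading: every tailor t with some cut-garment has at least one cut-garment g such that stitched(t,g).
Per tailor: T2:✓  T3:✗  T5:✓  T6:✓
T3 has no witness among its cut-garments.

False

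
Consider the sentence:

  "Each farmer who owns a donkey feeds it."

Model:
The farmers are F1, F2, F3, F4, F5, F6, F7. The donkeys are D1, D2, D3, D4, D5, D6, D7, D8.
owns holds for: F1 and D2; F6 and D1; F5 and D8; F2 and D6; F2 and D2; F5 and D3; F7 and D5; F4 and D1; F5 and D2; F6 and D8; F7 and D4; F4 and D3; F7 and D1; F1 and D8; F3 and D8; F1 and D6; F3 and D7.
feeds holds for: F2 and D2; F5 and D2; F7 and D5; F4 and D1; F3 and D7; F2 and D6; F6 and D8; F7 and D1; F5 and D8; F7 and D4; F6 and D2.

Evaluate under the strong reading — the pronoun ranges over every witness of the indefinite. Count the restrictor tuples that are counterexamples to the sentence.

"it" takes "a donkey" as antecedent — a donkey pronoun bound across the clause boundary.
Strong reading: for every (f,d) with owns(f,d), feeds(f,d).
Restrictor pairs: (F1,D2) ✗  (F1,D6) ✗  (F1,D8) ✗  (F2,D2) ✓  (F2,D6) ✓  (F3,D7) ✓  (F3,D8) ✗  (F4,D1) ✓  (F4,D3) ✗  (F5,D2) ✓  (F5,D3) ✗  (F5,D8) ✓  (F6,D1) ✗  (F6,D8) ✓  (F7,D1) ✓  (F7,D4) ✓  (F7,D5) ✓
Counterexamples (restrictor pairs failing the scope): 7.

7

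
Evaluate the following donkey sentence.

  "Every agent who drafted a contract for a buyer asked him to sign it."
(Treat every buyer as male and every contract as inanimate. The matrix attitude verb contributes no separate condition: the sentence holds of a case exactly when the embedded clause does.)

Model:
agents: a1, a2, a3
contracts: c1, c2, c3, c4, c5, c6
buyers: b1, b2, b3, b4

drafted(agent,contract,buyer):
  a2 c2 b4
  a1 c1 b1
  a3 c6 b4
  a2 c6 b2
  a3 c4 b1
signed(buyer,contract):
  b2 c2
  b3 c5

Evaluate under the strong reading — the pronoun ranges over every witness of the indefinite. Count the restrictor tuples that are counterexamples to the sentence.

"him" takes "a buyer" as antecedent and "it" takes "a contract"; both are donkey pronouns co-varying with the restrictor.
Strong reading: for every (a,c,b) with drafted(a,c,b), signed(b,c).
Restrictor triples: (a1,c1,b1)→signed(b1,c1) ✗  (a2,c2,b4)→signed(b4,c2) ✗  (a2,c6,b2)→signed(b2,c6) ✗  (a3,c4,b1)→signed(b1,c4) ✗  (a3,c6,b4)→signed(b4,c6) ✗
Counterexamples (restrictor triples failing the scope): 5.

5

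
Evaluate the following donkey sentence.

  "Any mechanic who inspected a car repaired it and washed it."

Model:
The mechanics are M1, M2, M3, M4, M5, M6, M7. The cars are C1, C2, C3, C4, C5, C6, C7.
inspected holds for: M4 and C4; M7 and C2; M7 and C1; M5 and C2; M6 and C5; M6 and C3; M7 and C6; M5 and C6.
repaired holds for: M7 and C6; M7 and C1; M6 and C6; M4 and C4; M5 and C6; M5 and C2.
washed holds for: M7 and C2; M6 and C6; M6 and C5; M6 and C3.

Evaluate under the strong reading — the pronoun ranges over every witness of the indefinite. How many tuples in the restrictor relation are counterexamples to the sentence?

8

"it" takes "a car" as antecedent — a donkey pronoun bound across the clause boundary.
Strong reading: for every (m,c) with inspected(m,c), repaired(m,c) ∧ washed(m,c).
Restrictor pairs: (M4,C4) ✗  (M5,C2) ✗  (M5,C6) ✗  (M6,C3) ✗  (M6,C5) ✗  (M7,C1) ✗  (M7,C2) ✗  (M7,C6) ✗
Counterexamples (restrictor pairs failing the scope): 8.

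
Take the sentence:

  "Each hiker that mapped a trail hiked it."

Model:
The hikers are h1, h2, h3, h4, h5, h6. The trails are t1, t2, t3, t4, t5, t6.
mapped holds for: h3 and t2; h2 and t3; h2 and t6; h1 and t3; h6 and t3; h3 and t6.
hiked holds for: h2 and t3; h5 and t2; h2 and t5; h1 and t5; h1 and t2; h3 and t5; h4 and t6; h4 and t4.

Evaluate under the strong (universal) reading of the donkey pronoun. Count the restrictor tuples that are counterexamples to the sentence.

"it" takes "a trail" as antecedent — a donkey pronoun bound across the clause boundary.
Strong reading: for every (h,t) with mapped(h,t), hiked(h,t).
Restrictor pairs: (h1,t3) ✗  (h2,t3) ✓  (h2,t6) ✗  (h3,t2) ✗  (h3,t6) ✗  (h6,t3) ✗
Counterexamples (restrictor pairs failing the scope): 5.

5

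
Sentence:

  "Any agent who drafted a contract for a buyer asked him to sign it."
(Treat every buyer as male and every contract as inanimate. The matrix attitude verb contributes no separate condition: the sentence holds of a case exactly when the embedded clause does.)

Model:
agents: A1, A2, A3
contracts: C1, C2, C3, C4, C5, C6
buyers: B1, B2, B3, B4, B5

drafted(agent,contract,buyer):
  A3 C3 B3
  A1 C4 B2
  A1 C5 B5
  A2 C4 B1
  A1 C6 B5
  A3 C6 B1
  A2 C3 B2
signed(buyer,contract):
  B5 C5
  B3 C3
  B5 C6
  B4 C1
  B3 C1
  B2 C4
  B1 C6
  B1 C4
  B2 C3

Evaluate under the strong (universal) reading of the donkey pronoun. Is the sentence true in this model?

True

"him" takes "a buyer" as antecedent and "it" takes "a contract"; both are donkey pronouns co-varying with the restrictor.
Strong reading: for every (a,c,b) with drafted(a,c,b), signed(b,c).
Restrictor triples: (A1,C4,B2)→signed(B2,C4) ✓  (A1,C5,B5)→signed(B5,C5) ✓  (A1,C6,B5)→signed(B5,C6) ✓  (A2,C3,B2)→signed(B2,C3) ✓  (A2,C4,B1)→signed(B1,C4) ✓  (A3,C3,B3)→signed(B3,C3) ✓  (A3,C6,B1)→signed(B1,C6) ✓
Every restrictor triple satisfies the scope.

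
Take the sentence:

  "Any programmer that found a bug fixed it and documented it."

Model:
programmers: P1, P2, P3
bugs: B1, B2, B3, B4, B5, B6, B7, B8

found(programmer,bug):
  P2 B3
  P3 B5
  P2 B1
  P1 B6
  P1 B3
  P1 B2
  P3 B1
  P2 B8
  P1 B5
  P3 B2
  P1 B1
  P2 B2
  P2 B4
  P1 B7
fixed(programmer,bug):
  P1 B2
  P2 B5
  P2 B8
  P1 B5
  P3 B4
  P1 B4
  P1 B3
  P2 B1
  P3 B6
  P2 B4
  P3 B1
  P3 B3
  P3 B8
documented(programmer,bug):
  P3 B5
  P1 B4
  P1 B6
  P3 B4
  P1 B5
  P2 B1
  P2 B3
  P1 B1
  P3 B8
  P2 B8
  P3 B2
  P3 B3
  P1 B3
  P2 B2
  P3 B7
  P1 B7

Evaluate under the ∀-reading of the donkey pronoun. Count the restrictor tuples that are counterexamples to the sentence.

"it" takes "a bug" as antecedent — a donkey pronoun bound across the clause boundary.
Strong reading: for every (p,b) with found(p,b), fixed(p,b) ∧ documented(p,b).
Restrictor pairs: (P1,B1) ✗  (P1,B2) ✗  (P1,B3) ✓  (P1,B5) ✓  (P1,B6) ✗  (P1,B7) ✗  (P2,B1) ✓  (P2,B2) ✗  (P2,B3) ✗  (P2,B4) ✗  (P2,B8) ✓  (P3,B1) ✗  (P3,B2) ✗  (P3,B5) ✗
Counterexamples (restrictor pairs failing the scope): 10.

10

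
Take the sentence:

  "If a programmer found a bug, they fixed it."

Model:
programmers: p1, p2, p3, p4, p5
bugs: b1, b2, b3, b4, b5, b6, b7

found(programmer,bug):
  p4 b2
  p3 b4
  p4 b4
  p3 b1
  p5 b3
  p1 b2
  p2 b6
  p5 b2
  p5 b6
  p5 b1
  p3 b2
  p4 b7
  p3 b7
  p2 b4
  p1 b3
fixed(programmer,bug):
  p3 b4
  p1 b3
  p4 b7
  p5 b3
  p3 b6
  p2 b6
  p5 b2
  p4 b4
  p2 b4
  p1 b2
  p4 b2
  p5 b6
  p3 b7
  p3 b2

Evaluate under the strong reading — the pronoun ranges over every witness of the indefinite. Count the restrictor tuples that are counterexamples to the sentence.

"it" takes "a bug" as antecedent — a donkey pronoun bound across the clause boundary.
Strong reading: for every (p,b) with found(p,b), fixed(p,b).
Restrictor pairs: (p1,b2) ✓  (p1,b3) ✓  (p2,b4) ✓  (p2,b6) ✓  (p3,b1) ✗  (p3,b2) ✓  (p3,b4) ✓  (p3,b7) ✓  (p4,b2) ✓  (p4,b4) ✓  (p4,b7) ✓  (p5,b1) ✗  (p5,b2) ✓  (p5,b3) ✓  (p5,b6) ✓
Counterexamples (restrictor pairs failing the scope): 2.

2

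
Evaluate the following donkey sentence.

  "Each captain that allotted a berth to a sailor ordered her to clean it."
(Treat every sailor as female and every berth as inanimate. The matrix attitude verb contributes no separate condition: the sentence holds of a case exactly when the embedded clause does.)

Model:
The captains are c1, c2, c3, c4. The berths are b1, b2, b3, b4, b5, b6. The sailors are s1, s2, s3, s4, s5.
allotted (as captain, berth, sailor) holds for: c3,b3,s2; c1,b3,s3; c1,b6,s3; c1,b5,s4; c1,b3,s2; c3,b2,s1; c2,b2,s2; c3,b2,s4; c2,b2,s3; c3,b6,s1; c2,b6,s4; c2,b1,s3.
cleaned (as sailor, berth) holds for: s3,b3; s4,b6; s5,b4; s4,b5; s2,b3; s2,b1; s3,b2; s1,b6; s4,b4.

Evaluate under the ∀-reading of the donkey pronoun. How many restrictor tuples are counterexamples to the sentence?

"her" takes "a sailor" as antecedent and "it" takes "a berth"; both are donkey pronouns co-varying with the restrictor.
Strong reading: for every (c,b,s) with allotted(c,b,s), cleaned(s,b).
Restrictor triples: (c1,b3,s2)→cleaned(s2,b3) ✓  (c1,b3,s3)→cleaned(s3,b3) ✓  (c1,b5,s4)→cleaned(s4,b5) ✓  (c1,b6,s3)→cleaned(s3,b6) ✗  (c2,b1,s3)→cleaned(s3,b1) ✗  (c2,b2,s2)→cleaned(s2,b2) ✗  (c2,b2,s3)→cleaned(s3,b2) ✓  (c2,b6,s4)→cleaned(s4,b6) ✓  (c3,b2,s1)→cleaned(s1,b2) ✗  (c3,b2,s4)→cleaned(s4,b2) ✗  (c3,b3,s2)→cleaned(s2,b3) ✓  (c3,b6,s1)→cleaned(s1,b6) ✓
Counterexamples (restrictor triples failing the scope): 5.

5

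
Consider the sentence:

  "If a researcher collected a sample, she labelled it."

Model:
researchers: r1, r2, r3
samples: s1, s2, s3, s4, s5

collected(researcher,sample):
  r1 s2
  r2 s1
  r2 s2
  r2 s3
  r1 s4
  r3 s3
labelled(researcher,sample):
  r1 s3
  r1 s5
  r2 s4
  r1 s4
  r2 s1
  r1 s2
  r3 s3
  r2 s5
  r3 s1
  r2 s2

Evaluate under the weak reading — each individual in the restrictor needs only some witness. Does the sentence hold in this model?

True

"it" takes "a sample" as antecedent — a donkey pronoun bound across the clause boundary.
Weak reading: every researcher r with some collected-sample has at least one collected-sample s such that labelled(r,s).
Per researcher: r1:✓  r2:✓  r3:✓
Every researcher in the restrictor has a witness.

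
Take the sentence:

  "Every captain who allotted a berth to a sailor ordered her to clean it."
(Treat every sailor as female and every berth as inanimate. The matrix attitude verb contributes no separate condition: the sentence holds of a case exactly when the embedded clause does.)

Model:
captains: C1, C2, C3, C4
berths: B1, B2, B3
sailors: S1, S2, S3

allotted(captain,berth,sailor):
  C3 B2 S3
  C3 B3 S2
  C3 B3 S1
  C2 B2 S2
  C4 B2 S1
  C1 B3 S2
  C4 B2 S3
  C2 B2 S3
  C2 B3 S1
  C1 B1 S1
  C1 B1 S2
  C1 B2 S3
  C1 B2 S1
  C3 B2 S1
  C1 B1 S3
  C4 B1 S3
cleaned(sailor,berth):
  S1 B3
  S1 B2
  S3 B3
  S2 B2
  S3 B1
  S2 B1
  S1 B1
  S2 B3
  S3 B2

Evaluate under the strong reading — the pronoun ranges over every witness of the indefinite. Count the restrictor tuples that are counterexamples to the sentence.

0

"her" takes "a sailor" as antecedent and "it" takes "a berth"; both are donkey pronouns co-varying with the restrictor.
Strong reading: for every (c,b,s) with allotted(c,b,s), cleaned(s,b).
Restrictor triples: (C1,B1,S1)→cleaned(S1,B1) ✓  (C1,B1,S2)→cleaned(S2,B1) ✓  (C1,B1,S3)→cleaned(S3,B1) ✓  (C1,B2,S1)→cleaned(S1,B2) ✓  (C1,B2,S3)→cleaned(S3,B2) ✓  (C1,B3,S2)→cleaned(S2,B3) ✓  (C2,B2,S2)→cleaned(S2,B2) ✓  (C2,B2,S3)→cleaned(S3,B2) ✓  (C2,B3,S1)→cleaned(S1,B3) ✓  (C3,B2,S1)→cleaned(S1,B2) ✓  (C3,B2,S3)→cleaned(S3,B2) ✓  (C3,B3,S1)→cleaned(S1,B3) ✓  (C3,B3,S2)→cleaned(S2,B3) ✓  (C4,B1,S3)→cleaned(S3,B1) ✓  (C4,B2,S1)→cleaned(S1,B2) ✓  (C4,B2,S3)→cleaned(S3,B2) ✓
Counterexamples (restrictor triples failing the scope): 0.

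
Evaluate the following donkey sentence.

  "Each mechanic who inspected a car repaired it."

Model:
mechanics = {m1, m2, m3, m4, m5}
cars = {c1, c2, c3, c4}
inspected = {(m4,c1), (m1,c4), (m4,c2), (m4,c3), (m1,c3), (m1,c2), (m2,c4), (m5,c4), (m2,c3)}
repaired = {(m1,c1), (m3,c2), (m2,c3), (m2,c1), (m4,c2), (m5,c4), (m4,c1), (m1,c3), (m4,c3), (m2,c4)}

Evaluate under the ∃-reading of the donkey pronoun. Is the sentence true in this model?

True

"it" takes "a car" as antecedent — a donkey pronoun bound across the clause boundary.
Weak reading: every mechanic m with some inspected-car has at least one inspected-car c such that repaired(m,c).
Per mechanic: m1:✓  m2:✓  m4:✓  m5:✓
Every mechanic in the restrictor has a witness.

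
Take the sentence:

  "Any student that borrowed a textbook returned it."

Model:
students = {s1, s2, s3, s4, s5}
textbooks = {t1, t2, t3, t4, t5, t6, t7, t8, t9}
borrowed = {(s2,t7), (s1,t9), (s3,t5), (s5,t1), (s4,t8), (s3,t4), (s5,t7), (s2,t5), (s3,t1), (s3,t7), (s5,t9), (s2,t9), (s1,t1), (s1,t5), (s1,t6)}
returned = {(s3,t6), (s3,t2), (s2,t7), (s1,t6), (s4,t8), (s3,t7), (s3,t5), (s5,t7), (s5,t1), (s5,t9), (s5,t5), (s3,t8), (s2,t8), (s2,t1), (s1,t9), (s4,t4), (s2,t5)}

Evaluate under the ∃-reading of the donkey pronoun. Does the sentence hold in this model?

"it" takes "a textbook" as antecedent — a donkey pronoun bound across the clause boundary.
Weak reading: every student s with some borrowed-textbook has at least one borrowed-textbook t such that returned(s,t).
Per student: s1:✓  s2:✓  s3:✓  s4:✓  s5:✓
Every student in the restrictor has a witness.

True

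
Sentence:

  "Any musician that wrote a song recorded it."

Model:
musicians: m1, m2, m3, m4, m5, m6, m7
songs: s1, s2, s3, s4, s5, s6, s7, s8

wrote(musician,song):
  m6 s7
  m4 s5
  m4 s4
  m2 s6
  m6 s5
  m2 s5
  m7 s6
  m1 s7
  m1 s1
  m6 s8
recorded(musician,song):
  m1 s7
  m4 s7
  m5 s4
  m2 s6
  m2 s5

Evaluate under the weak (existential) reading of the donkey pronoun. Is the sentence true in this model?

False

"it" takes "a song" as antecedent — a donkey pronoun bound across the clause boundary.
Weak reading: every musician m with some wrote-song has at least one wrote-song s such that recorded(m,s).
Per musician: m1:✓  m2:✓  m4:✗  m6:✗  m7:✗
m4 has no witness among its wrote-songs.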